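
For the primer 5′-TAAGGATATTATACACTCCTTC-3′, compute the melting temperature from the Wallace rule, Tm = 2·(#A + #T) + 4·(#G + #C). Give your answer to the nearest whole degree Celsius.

58°C

Base counts: A=7, T=8, G=2, C=5 (length 22).
Tm = 2·(7+8) + 4·(2+5) = 2·15 + 4·7 = 30 + 28 = 58°C.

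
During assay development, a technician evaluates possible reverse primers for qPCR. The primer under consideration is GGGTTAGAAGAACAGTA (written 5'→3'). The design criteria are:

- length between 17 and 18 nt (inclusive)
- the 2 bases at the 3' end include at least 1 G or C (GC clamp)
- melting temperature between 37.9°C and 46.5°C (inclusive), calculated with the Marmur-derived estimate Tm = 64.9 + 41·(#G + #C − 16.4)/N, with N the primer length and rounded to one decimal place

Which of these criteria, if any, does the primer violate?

Base counts: A=7, T=3, G=6, C=1 (length 17).
length: length 17 ✓
GC clamp: 3' end TA has 0 G/C, need ≥1 ✗
Tm: Tm = 64.9 + 41·(7 − 16.4)/17 = 42.2°C ✓

Fails: GC clamp.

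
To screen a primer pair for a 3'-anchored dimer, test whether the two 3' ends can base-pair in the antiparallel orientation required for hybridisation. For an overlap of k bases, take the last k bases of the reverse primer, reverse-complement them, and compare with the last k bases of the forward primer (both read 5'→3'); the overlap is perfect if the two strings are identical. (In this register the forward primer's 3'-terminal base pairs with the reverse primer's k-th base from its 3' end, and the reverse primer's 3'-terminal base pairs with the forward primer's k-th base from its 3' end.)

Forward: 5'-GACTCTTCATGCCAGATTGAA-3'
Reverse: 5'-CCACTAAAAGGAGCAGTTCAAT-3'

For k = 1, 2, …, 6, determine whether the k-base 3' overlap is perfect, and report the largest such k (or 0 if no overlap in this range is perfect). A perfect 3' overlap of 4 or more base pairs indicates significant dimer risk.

Longest perfect overlap: 6 complementary base pairs; significant dimer risk (threshold 4).

Last 6 bases (5'→3') — forward …ATTGAA, reverse …TTCAAT.
Reverse complement of the reverse primer's last 6 bases: ATTGAA; its first k bases are the reverse complement of the reverse primer's last k bases, so a perfect k-base overlap needs the forward primer's last k bases to equal them.
Comparing (forward last k vs required): k=1: A vs A ✓; k=2: AA vs AT ✗; k=3: GAA vs ATT ✗; k=4: TGAA vs ATTG ✗; k=5: TTGAA vs ATTGA ✗; k=6: ATTGAA vs ATTGAA ✓.
Perfect overlaps at k = 1, 6; the largest is 6.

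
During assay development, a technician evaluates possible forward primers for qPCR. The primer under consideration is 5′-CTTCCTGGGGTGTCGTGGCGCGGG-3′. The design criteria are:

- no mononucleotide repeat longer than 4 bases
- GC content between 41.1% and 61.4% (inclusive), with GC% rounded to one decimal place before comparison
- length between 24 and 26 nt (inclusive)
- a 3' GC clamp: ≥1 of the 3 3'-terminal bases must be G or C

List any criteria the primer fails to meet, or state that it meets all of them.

Base counts: A=0, T=6, G=12, C=6 (length 24).
homopolymer run: longest run = 4 ✓
GC content: GC 18/24 = 75.0%, outside 41.1–61.4% ✗
length: length 24 ✓
GC clamp: 3' end GGG has 3 G/C ✓

Fails: GC content.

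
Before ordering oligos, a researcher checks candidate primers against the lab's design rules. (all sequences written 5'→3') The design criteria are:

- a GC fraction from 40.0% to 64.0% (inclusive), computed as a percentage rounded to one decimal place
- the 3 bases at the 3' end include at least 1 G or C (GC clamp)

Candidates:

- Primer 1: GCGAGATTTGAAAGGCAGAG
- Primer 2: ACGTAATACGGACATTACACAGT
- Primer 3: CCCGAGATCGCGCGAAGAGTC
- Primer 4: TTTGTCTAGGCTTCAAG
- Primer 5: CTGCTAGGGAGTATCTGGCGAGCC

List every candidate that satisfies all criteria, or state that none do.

Primer 1, Primer 4 and Primer 5.

Primer 1 (20 nt, A=7 T=3 G=8 C=2): GC 10/20 = 50.0% ✓; 3' end GAG has 2 G/C ✓ — passes.
Primer 2 (23 nt, A=9 T=5 G=4 C=5): GC 9/23 = 39.1%, outside 40.0–64.0% ✗; 3' end AGT has 1 G/C ✓ — fails.
Primer 3 (21 nt, A=5 T=2 G=7 C=7): GC 14/21 = 66.7%, outside 40.0–64.0% ✗; 3' end GTC has 2 G/C ✓ — fails.
Primer 4 (17 nt, A=3 T=7 G=4 C=3): GC 7/17 = 41.2% ✓; 3' end AAG has 1 G/C ✓ — passes.
Primer 5 (24 nt, A=4 T=5 G=9 C=6): GC 15/24 = 62.5% ✓; 3' end GCC has 3 G/C ✓ — passes.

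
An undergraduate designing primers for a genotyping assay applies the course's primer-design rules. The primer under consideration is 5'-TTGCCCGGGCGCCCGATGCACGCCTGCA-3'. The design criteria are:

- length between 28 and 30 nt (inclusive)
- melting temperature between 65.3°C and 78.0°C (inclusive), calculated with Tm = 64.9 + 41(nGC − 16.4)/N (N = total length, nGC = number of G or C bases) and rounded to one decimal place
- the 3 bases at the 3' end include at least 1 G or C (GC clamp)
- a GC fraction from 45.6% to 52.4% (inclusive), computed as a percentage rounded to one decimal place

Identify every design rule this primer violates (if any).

Fails: GC content.

Base counts: A=3, T=4, G=9, C=12 (length 28).
length: length 28 ✓
Tm: Tm = 64.9 + 41·(21 − 16.4)/28 = 71.6°C ✓
GC clamp: 3' end GCA has 2 G/C ✓
GC content: GC 21/28 = 75.0%, outside 45.6–52.4% ✗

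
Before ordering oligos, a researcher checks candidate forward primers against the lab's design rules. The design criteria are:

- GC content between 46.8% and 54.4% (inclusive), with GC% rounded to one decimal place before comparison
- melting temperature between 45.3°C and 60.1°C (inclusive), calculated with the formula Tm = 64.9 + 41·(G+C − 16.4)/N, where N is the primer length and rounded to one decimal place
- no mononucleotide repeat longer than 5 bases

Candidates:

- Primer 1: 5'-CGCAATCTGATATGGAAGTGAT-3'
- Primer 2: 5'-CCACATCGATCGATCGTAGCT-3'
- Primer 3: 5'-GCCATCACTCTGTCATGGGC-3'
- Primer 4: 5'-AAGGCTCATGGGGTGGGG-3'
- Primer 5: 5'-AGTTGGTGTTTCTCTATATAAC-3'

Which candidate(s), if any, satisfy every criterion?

Primer 1 (22 nt, A=7 T=6 G=6 C=3): GC 9/22 = 40.9%, outside 46.8–54.4% ✗; Tm = 64.9 + 41·(9 − 16.4)/22 = 51.1°C ✓; longest run = 2 ✓ — fails.
Primer 2 (21 nt, A=5 T=5 G=4 C=7): GC 11/21 = 52.4% ✓; Tm = 64.9 + 41·(11 − 16.4)/21 = 54.4°C ✓; longest run = 2 ✓ — passes.
Primer 3 (20 nt, A=3 T=5 G=5 C=7): GC 12/20 = 60.0%, outside 46.8–54.4% ✗; Tm = 64.9 + 41·(12 − 16.4)/20 = 55.9°C ✓; longest run = 3 ✓ — fails.
Primer 4 (18 nt, A=3 T=3 G=10 C=2): GC 12/18 = 66.7%, outside 46.8–54.4% ✗; Tm = 64.9 + 41·(12 − 16.4)/18 = 54.9°C ✓; longest run = 4 ✓ — fails.
Primer 5 (22 nt, A=5 T=10 G=4 C=3): GC 7/22 = 31.8%, outside 46.8–54.4% ✗; Tm = 64.9 + 41·(7 − 16.4)/22 = 47.4°C ✓; longest run = 3 ✓ — fails.

Primer 2 only.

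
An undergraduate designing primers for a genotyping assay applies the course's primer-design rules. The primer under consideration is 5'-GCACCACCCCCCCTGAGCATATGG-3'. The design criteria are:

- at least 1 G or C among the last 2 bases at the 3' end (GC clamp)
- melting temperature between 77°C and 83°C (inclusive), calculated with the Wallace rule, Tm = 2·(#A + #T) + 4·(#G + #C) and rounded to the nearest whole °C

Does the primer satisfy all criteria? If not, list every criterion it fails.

Meets all criteria.

Base counts: A=5, T=3, G=5, C=11 (length 24).
GC clamp: 3' end GG has 2 G/C ✓
Tm: Tm = 2·8 + 4·16 = 80°C ✓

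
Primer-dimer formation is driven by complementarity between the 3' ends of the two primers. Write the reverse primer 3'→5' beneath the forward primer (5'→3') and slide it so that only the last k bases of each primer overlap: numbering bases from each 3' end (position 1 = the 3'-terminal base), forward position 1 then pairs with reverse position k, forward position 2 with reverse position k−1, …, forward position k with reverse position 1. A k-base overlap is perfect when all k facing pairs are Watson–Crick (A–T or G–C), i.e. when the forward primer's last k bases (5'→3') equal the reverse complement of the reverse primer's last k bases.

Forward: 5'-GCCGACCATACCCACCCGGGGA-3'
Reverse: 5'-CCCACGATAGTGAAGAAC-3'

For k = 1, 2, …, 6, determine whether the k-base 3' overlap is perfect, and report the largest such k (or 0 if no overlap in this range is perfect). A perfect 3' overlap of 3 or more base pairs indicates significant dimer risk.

Longest perfect overlap: 0 complementary base pairs; below the dimer-risk threshold (threshold 3).

Last 6 bases (5'→3') — forward …CGGGGA, reverse …AAGAAC.
Reverse complement of the reverse primer's last 6 bases: GTTCTT; its first k bases are the reverse complement of the reverse primer's last k bases, so a perfect k-base overlap needs the forward primer's last k bases to equal them.
Comparing (forward last k vs required): k=1: A vs G ✗; k=2: GA vs GT ✗; k=3: GGA vs GTT ✗; k=4: GGGA vs GTTC ✗; k=5: GGGGA vs GTTCT ✗; k=6: CGGGGA vs GTTCTT ✗.
No overlap length from 1 to 6 is perfect, so the longest perfect 3' overlap is 0.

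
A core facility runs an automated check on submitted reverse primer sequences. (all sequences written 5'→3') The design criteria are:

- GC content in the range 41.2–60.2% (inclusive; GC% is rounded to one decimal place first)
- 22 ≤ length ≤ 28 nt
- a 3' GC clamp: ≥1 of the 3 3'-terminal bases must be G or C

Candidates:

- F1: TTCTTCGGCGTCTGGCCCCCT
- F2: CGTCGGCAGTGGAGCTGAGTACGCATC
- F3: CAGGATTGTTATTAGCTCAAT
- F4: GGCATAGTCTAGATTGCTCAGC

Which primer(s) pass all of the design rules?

F4 only.

F1 (21 nt, A=0 T=7 G=5 C=9): GC 14/21 = 66.7%, outside 41.2–60.2% ✗; length 21, outside 22–28 ✗; 3' end CCT has 2 G/C ✓ — fails.
F2 (27 nt, A=5 T=5 G=10 C=7): GC 17/27 = 63.0%, outside 41.2–60.2% ✗; length 27 ✓; 3' end ATC has 1 G/C ✓ — fails.
F3 (21 nt, A=6 T=8 G=4 C=3): GC 7/21 = 33.3%, outside 41.2–60.2% ✗; length 21, outside 22–28 ✗; 3' end AAT has 0 G/C, need ≥1 ✗ — fails.
F4 (22 nt, A=5 T=6 G=6 C=5): GC 11/22 = 50.0% ✓; length 22 ✓; 3' end AGC has 2 G/C ✓ — passes.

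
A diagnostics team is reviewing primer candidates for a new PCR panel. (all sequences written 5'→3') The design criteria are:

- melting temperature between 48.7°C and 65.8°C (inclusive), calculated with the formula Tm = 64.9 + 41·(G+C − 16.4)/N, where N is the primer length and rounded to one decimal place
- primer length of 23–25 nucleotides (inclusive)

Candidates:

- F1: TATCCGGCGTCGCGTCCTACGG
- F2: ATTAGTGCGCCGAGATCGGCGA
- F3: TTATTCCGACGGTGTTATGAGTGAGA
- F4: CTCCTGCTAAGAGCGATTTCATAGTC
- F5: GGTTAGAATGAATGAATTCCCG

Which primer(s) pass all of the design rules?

None of the candidates satisfy all criteria.

F1 (22 nt, A=2 T=5 G=7 C=8): Tm = 64.9 + 41·(15 − 16.4)/22 = 62.3°C ✓; length 22, outside 23–25 ✗ — fails.
F2 (22 nt, A=5 T=4 G=8 C=5): Tm = 64.9 + 41·(13 − 16.4)/22 = 58.6°C ✓; length 22, outside 23–25 ✗ — fails.
F3 (26 nt, A=6 T=9 G=8 C=3): Tm = 64.9 + 41·(11 − 16.4)/26 = 56.4°C ✓; length 26, outside 23–25 ✗ — fails.
F4 (26 nt, A=6 T=8 G=5 C=7): Tm = 64.9 + 41·(12 − 16.4)/26 = 58.0°C ✓; length 26, outside 23–25 ✗ — fails.
F5 (22 nt, A=7 T=6 G=6 C=3): Tm = 64.9 + 41·(9 − 16.4)/22 = 51.1°C ✓; length 22, outside 23–25 ✗ — fails.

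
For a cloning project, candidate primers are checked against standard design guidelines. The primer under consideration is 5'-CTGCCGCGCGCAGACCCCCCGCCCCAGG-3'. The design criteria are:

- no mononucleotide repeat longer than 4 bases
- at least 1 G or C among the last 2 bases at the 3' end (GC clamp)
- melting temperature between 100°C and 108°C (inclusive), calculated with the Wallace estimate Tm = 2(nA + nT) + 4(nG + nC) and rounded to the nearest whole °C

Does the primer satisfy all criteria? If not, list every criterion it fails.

Base counts: A=3, T=1, G=8, C=16 (length 28).
homopolymer run: longest run = 6, exceeds 4 ✗
GC clamp: 3' end GG has 2 G/C ✓
Tm: Tm = 2·4 + 4·24 = 104°C ✓

Fails: homopolymer run.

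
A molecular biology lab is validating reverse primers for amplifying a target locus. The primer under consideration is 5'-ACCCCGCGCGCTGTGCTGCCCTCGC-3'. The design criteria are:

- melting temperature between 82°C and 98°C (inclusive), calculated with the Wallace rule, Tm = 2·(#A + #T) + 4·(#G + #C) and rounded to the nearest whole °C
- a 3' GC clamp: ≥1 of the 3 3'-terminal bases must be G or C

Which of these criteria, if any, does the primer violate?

Meets all criteria.

Base counts: A=1, T=4, G=7, C=13 (length 25).
Tm: Tm = 2·5 + 4·20 = 90°C ✓
GC clamp: 3' end CGC has 3 G/C ✓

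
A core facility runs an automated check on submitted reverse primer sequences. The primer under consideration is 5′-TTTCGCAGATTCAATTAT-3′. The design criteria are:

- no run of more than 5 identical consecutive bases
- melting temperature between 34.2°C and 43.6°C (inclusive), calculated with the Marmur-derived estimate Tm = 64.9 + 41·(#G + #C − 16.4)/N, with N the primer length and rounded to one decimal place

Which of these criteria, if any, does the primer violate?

Meets all criteria.

Base counts: A=5, T=8, G=2, C=3 (length 18).
homopolymer run: longest run = 3 ✓
Tm: Tm = 64.9 + 41·(5 − 16.4)/18 = 38.9°C ✓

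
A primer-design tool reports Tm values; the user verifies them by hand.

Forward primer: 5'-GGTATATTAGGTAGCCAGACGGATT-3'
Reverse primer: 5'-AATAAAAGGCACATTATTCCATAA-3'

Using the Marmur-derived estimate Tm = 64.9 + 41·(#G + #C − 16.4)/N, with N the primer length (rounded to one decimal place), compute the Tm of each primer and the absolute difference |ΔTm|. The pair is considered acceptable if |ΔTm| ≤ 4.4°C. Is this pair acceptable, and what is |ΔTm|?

|ΔTm| = 8.9°C; the pair is not acceptable.

Forward: G+C = 11, N = 25 → Tm = 64.9 + 41·(11 − 16.4)/25 = 56.0°C.
Reverse: G+C = 6, N = 24 → Tm = 64.9 + 41·(6 − 16.4)/24 = 47.1°C.
|ΔTm| = |56.0 − 47.1| = 8.9°C, > 4.4°C.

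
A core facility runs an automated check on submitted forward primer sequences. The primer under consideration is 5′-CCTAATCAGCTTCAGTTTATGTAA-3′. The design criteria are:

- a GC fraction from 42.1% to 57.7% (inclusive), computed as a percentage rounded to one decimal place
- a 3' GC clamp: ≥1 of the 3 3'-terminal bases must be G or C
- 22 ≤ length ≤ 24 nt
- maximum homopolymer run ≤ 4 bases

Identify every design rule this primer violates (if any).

Fails: GC content, GC clamp.

Base counts: A=7, T=9, G=3, C=5 (length 24).
GC content: GC 8/24 = 33.3%, outside 42.1–57.7% ✗
GC clamp: 3' end TAA has 0 G/C, need ≥1 ✗
length: length 24 ✓
homopolymer run: longest run = 3 ✓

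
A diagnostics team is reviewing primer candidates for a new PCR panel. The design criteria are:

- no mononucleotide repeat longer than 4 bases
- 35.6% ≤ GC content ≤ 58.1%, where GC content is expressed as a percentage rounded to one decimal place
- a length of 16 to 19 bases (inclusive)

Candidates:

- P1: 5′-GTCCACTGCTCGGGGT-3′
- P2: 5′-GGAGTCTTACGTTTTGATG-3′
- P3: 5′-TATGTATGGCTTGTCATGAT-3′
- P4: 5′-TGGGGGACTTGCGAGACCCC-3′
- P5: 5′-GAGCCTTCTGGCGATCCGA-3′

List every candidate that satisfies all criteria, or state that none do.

P2 only.

P1 (16 nt, A=1 T=4 G=6 C=5): longest run = 4 ✓; GC 11/16 = 68.8%, outside 35.6–58.1% ✗; length 16 ✓ — fails.
P2 (19 nt, A=3 T=8 G=6 C=2): longest run = 4 ✓; GC 8/19 = 42.1% ✓; length 19 ✓ — passes.
P3 (20 nt, A=4 T=9 G=5 C=2): longest run = 2 ✓; GC 7/20 = 35.0%, outside 35.6–58.1% ✗; length 20, outside 16–19 ✗ — fails.
P4 (20 nt, A=3 T=3 G=8 C=6): longest run = 5, exceeds 4 ✗; GC 14/20 = 70.0%, outside 35.6–58.1% ✗; length 20, outside 16–19 ✗ — fails.
P5 (19 nt, A=3 T=4 G=6 C=6): longest run = 2 ✓; GC 12/19 = 63.2%, outside 35.6–58.1% ✗; length 19 ✓ — fails.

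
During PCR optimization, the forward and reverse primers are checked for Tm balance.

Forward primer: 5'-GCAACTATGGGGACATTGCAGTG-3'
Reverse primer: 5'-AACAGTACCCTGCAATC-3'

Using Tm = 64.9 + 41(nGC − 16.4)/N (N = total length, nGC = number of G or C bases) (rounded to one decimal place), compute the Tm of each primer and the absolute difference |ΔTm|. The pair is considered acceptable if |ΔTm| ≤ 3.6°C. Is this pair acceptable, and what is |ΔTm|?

|ΔTm| = 12.5°C; the pair is not acceptable.

Forward: G+C = 12, N = 23 → Tm = 64.9 + 41·(12 − 16.4)/23 = 57.1°C.
Reverse: G+C = 8, N = 17 → Tm = 64.9 + 41·(8 − 16.4)/17 = 44.6°C.
|ΔTm| = |57.1 − 44.6| = 12.5°C, > 3.6°C.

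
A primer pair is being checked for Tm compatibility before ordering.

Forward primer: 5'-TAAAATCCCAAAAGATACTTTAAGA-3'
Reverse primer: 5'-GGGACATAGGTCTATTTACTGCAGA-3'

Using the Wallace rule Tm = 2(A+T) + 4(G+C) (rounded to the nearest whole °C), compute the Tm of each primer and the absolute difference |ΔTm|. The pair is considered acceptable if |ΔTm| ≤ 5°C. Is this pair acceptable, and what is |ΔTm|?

|ΔTm| = 10°C; the pair is not acceptable.

Forward: A=13 T=6 G=2 C=4 → Tm = 2·19 + 4·6 = 62°C.
Reverse: A=7 T=7 G=7 C=4 → Tm = 2·14 + 4·11 = 72°C.
|ΔTm| = |62 − 72| = 10°C, > 5°C.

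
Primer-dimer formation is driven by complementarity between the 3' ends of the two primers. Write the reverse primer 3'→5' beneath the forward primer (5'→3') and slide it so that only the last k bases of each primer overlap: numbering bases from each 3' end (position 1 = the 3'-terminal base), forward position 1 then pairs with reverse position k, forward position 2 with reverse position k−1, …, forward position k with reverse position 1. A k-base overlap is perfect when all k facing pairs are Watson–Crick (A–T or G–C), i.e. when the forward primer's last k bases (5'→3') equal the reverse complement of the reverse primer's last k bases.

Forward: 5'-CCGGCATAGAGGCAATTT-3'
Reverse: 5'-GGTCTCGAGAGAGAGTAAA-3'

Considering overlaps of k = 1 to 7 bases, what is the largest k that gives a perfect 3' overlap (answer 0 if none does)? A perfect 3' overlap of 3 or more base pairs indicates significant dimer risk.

Longest perfect overlap: 3 complementary base pairs; significant dimer risk (threshold 3).

Last 7 bases (5'→3') — forward …GCAATTT, reverse …GAGTAAA.
Reverse complement of the reverse primer's last 7 bases: TTTACTC; its first k bases are the reverse complement of the reverse primer's last k bases, so a perfect k-base overlap needs the forward primer's last k bases to equal them.
Comparing (forward last k vs required): k=1: T vs T ✓; k=2: TT vs TT ✓; k=3: TTT vs TTT ✓; k=4: ATTT vs TTTA ✗; k=5: AATTT vs TTTAC ✗; k=6: CAATTT vs TTTACT ✗; k=7: GCAATTT vs TTTACTC ✗.
Perfect overlaps at k = 1, 2, 3; the largest is 3.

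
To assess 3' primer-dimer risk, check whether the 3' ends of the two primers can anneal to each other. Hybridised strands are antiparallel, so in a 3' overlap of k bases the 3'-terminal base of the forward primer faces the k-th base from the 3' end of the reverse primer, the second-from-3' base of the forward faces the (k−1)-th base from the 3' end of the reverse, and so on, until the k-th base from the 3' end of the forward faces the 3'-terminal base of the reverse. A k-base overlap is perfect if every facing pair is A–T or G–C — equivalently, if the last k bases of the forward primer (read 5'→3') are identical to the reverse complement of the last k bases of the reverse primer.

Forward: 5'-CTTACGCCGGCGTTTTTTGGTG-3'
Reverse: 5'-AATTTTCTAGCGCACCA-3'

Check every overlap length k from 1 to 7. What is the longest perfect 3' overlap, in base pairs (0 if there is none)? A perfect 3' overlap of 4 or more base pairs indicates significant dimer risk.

Longest perfect overlap: 5 complementary base pairs; significant dimer risk (threshold 4).

Last 7 bases (5'→3') — forward …TTTGGTG, reverse …CGCACCA.
Reverse complement of the reverse primer's last 7 bases: TGGTGCG; its first k bases are the reverse complement of the reverse primer's last k bases, so a perfect k-base overlap needs the forward primer's last k bases to equal them.
Comparing (forward last k vs required): k=1: G vs T ✗; k=2: TG vs TG ✓; k=3: GTG vs TGG ✗; k=4: GGTG vs TGGT ✗; k=5: TGGTG vs TGGTG ✓; k=6: TTGGTG vs TGGTGC ✗; k=7: TTTGGTG vs TGGTGCG ✗.
Perfect overlaps at k = 2, 5; the largest is 5.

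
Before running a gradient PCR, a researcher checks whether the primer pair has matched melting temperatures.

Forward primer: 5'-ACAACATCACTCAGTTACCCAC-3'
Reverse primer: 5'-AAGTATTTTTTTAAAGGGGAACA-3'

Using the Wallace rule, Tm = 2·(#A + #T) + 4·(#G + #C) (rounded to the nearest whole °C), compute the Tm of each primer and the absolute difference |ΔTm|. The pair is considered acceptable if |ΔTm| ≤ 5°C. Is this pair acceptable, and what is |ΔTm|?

Forward: A=8 T=4 G=1 C=9 → Tm = 2·12 + 4·10 = 64°C.
Reverse: A=9 T=8 G=5 C=1 → Tm = 2·17 + 4·6 = 58°C.
|ΔTm| = |64 − 58| = 6°C, > 5°C.

|ΔTm| = 6°C; the pair is not acceptable.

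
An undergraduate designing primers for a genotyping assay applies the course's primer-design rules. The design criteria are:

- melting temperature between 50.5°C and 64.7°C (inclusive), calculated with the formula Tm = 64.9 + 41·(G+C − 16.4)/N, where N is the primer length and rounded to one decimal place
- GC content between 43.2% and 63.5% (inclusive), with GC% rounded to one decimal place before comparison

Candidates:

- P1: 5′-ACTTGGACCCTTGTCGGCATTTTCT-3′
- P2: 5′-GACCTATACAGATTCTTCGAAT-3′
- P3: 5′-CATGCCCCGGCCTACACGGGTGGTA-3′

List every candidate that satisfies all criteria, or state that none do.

P1 only.

P1 (25 nt, A=3 T=10 G=5 C=7): Tm = 64.9 + 41·(12 − 16.4)/25 = 57.7°C ✓; GC 12/25 = 48.0% ✓ — passes.
P2 (22 nt, A=7 T=7 G=3 C=5): Tm = 64.9 + 41·(8 − 16.4)/22 = 49.2°C, outside 50.5–64.7°C ✗; GC 8/22 = 36.4%, outside 43.2–63.5% ✗ — fails.
P3 (25 nt, A=4 T=4 G=8 C=9): Tm = 64.9 + 41·(17 − 16.4)/25 = 65.9°C, outside 50.5–64.7°C ✗; GC 17/25 = 68.0%, outside 43.2–63.5% ✗ — fails.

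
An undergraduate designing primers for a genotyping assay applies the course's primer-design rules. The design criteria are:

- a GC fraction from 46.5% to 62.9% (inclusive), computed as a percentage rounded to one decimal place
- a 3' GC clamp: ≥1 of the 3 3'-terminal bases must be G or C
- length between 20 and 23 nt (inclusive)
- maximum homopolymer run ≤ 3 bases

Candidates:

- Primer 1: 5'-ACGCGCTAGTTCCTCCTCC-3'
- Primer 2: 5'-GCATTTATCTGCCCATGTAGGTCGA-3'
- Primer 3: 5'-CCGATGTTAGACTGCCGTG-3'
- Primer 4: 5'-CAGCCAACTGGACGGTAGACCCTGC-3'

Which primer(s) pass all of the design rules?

Primer 1 (19 nt, A=2 T=5 G=3 C=9): GC 12/19 = 63.2%, outside 46.5–62.9% ✗; 3' end TCC has 2 G/C ✓; length 19, outside 20–23 ✗; longest run = 2 ✓ — fails.
Primer 2 (25 nt, A=5 T=8 G=6 C=6): GC 12/25 = 48.0% ✓; 3' end CGA has 2 G/C ✓; length 25, outside 20–23 ✗; longest run = 3 ✓ — fails.
Primer 3 (19 nt, A=3 T=5 G=6 C=5): GC 11/19 = 57.9% ✓; 3' end GTG has 2 G/C ✓; length 19, outside 20–23 ✗; longest run = 2 ✓ — fails.
Primer 4 (25 nt, A=6 T=3 G=7 C=9): GC 16/25 = 64.0%, outside 46.5–62.9% ✗; 3' end TGC has 2 G/C ✓; length 25, outside 20–23 ✗; longest run = 3 ✓ — fails.

None of the candidates satisfy all criteria.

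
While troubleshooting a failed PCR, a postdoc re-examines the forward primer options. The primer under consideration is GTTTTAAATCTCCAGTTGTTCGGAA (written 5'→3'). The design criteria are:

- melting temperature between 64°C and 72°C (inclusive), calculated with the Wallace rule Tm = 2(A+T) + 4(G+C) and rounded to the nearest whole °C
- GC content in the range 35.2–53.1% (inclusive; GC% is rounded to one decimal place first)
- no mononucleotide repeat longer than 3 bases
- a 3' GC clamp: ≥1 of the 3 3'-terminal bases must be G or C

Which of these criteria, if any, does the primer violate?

Base counts: A=6, T=10, G=5, C=4 (length 25).
Tm: Tm = 2·16 + 4·9 = 68°C ✓
GC content: GC 9/25 = 36.0% ✓
homopolymer run: longest run = 4, exceeds 3 ✗
GC clamp: 3' end GAA has 1 G/C ✓

Fails: homopolymer run.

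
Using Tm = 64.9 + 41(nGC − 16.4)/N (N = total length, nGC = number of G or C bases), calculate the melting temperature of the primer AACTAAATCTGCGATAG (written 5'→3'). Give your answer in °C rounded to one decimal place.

39.8°C

Base counts: A=7, T=4, G=3, C=3; G+C = 6, N = 17.
Tm = 64.9 + 41·(6 − 16.4)/17 = 64.9 + -426.40/17 = 39.8°C.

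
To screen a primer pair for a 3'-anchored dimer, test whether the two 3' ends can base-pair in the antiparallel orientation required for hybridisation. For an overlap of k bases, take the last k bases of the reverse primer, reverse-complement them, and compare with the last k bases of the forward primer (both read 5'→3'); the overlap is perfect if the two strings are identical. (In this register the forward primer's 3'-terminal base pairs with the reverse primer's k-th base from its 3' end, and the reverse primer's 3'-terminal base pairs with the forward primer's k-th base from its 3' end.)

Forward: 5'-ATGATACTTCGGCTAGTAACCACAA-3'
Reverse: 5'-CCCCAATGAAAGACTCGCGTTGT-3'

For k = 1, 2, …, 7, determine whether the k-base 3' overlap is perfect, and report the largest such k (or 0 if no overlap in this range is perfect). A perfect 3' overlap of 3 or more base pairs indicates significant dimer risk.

Longest perfect overlap: 4 complementary base pairs; significant dimer risk (threshold 3).

Last 7 bases (5'→3') — forward …ACCACAA, reverse …GCGTTGT.
Reverse complement of the reverse primer's last 7 bases: ACAACGC; its first k bases are the reverse complement of the reverse primer's last k bases, so a perfect k-base overlap needs the forward primer's last k bases to equal them.
Comparing (forward last k vs required): k=1: A vs A ✓; k=2: AA vs AC ✗; k=3: CAA vs ACA ✗; k=4: ACAA vs ACAA ✓; k=5: CACAA vs ACAAC ✗; k=6: CCACAA vs ACAACG ✗; k=7: ACCACAA vs ACAACGC ✗.
Perfect overlaps at k = 1, 4; the largest is 4.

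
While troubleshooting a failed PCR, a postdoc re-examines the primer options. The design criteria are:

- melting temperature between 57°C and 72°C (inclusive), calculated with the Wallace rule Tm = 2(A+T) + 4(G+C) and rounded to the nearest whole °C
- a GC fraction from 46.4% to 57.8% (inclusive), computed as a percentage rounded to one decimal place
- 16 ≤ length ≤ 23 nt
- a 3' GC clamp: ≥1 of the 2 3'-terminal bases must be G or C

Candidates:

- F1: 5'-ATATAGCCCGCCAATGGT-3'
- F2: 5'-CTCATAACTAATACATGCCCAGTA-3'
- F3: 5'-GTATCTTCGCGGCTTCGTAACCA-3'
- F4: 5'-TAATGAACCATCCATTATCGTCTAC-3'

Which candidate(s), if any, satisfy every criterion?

F3 only.

F1 (18 nt, A=5 T=4 G=4 C=5): Tm = 2·9 + 4·9 = 54°C, outside 57–72°C ✗; GC 9/18 = 50.0% ✓; length 18 ✓; 3' end GT has 1 G/C ✓ — fails.
F2 (24 nt, A=9 T=6 G=2 C=7): Tm = 2·15 + 4·9 = 66°C ✓; GC 9/24 = 37.5%, outside 46.4–57.8% ✗; length 24, outside 16–23 ✗; 3' end TA has 0 G/C, need ≥1 ✗ — fails.
F3 (23 nt, A=4 T=7 G=5 C=7): Tm = 2·11 + 4·12 = 70°C ✓; GC 12/23 = 52.2% ✓; length 23 ✓; 3' end CA has 1 G/C ✓ — passes.
F4 (25 nt, A=8 T=8 G=2 C=7): Tm = 2·16 + 4·9 = 68°C ✓; GC 9/25 = 36.0%, outside 46.4–57.8% ✗; length 25, outside 16–23 ✗; 3' end AC has 1 G/C ✓ — fails.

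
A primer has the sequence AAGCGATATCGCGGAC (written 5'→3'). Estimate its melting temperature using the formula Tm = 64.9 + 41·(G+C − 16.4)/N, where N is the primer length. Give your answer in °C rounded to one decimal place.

Base counts: A=5, T=2, G=5, C=4; G+C = 9, N = 16.
Tm = 64.9 + 41·(9 − 16.4)/16 = 64.9 + -303.40/16 = 45.9°C.

45.9°C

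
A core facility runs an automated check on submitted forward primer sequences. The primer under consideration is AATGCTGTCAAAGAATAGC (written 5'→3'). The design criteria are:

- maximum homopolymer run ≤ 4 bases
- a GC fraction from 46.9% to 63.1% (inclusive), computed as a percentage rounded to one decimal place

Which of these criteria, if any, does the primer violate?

Base counts: A=8, T=4, G=4, C=3 (length 19).
homopolymer run: longest run = 3 ✓
GC content: GC 7/19 = 36.8%, outside 46.9–63.1% ✗

Fails: GC content.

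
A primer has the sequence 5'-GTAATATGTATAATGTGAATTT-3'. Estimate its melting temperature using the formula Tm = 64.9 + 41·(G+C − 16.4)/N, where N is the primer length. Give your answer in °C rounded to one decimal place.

41.8°C

Base counts: A=8, T=10, G=4, C=0; G+C = 4, N = 22.
Tm = 64.9 + 41·(4 − 16.4)/22 = 64.9 + -508.40/22 = 41.8°C.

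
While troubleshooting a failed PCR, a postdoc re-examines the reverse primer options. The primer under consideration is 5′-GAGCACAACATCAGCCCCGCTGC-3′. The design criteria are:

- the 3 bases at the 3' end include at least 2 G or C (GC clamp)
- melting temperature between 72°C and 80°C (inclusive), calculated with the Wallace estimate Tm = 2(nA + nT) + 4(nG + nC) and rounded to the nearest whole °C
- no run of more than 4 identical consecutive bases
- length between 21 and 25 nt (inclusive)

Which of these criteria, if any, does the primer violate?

Base counts: A=6, T=2, G=5, C=10 (length 23).
GC clamp: 3' end TGC has 2 G/C ✓
Tm: Tm = 2·8 + 4·15 = 76°C ✓
homopolymer run: longest run = 4 ✓
length: length 23 ✓

Meets all criteria.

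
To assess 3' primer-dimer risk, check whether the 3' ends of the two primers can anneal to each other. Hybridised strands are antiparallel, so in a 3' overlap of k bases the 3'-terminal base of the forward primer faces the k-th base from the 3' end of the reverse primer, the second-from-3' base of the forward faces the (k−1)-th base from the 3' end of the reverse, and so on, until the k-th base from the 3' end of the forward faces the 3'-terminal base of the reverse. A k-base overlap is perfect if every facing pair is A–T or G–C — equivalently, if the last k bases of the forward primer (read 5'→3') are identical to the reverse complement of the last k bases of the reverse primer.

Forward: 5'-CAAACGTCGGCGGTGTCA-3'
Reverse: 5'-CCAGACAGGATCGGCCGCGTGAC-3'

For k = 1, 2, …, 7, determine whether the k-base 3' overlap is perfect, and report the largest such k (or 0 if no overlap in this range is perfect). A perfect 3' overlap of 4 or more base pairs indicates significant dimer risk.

Longest perfect overlap: 4 complementary base pairs; significant dimer risk (threshold 4).

Last 7 bases (5'→3') — forward …GGTGTCA, reverse …GCGTGAC.
Reverse complement of the reverse primer's last 7 bases: GTCACGC; its first k bases are the reverse complement of the reverse primer's last k bases, so a perfect k-base overlap needs the forward primer's last k bases to equal them.
Comparing (forward last k vs required): k=1: A vs G ✗; k=2: CA vs GT ✗; k=3: TCA vs GTC ✗; k=4: GTCA vs GTCA ✓; k=5: TGTCA vs GTCAC ✗; k=6: GTGTCA vs GTCACG ✗; k=7: GGTGTCA vs GTCACGC ✗.
Only k = 4 is perfect, so the longest perfect 3' overlap is 4.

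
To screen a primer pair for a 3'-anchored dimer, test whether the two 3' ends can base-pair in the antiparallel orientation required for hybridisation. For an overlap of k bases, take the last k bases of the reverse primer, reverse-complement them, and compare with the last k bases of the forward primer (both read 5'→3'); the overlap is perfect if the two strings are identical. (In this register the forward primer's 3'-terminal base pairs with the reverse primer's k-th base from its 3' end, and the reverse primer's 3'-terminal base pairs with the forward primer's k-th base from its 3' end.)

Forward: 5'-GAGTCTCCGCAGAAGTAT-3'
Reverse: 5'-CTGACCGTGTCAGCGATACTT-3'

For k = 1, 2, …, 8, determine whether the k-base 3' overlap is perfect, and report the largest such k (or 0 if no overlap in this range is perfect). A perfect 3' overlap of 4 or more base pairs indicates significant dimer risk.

Longest perfect overlap: 6 complementary base pairs; significant dimer risk (threshold 4).

Last 8 bases (5'→3') — forward …AGAAGTAT, reverse …CGATACTT.
Reverse complement of the reverse primer's last 8 bases: AAGTATCG; its first k bases are the reverse complement of the reverse primer's last k bases, so a perfect k-base overlap needs the forward primer's last k bases to equal them.
Comparing (forward last k vs required): k=1: T vs A ✗; k=2: AT vs AA ✗; k=3: TAT vs AAG ✗; k=4: GTAT vs AAGT ✗; k=5: AGTAT vs AAGTA ✗; k=6: AAGTAT vs AAGTAT ✓; k=7: GAAGTAT vs AAGTATC ✗; k=8: AGAAGTAT vs AAGTATCG ✗.
Only k = 6 is perfect, so the longest perfect 3' overlap is 6.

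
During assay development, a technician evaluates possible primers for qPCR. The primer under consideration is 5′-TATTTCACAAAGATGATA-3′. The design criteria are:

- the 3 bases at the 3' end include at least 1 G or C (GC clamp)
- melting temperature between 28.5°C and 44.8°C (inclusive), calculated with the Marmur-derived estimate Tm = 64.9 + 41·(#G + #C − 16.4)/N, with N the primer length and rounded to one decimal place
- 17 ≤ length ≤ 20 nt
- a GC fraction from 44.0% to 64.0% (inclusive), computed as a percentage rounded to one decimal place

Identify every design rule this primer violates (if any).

Base counts: A=8, T=6, G=2, C=2 (length 18).
GC clamp: 3' end ATA has 0 G/C, need ≥1 ✗
Tm: Tm = 64.9 + 41·(4 − 16.4)/18 = 36.7°C ✓
length: length 18 ✓
GC content: GC 4/18 = 22.2%, outside 44.0–64.0% ✗

Fails: GC clamp, GC content.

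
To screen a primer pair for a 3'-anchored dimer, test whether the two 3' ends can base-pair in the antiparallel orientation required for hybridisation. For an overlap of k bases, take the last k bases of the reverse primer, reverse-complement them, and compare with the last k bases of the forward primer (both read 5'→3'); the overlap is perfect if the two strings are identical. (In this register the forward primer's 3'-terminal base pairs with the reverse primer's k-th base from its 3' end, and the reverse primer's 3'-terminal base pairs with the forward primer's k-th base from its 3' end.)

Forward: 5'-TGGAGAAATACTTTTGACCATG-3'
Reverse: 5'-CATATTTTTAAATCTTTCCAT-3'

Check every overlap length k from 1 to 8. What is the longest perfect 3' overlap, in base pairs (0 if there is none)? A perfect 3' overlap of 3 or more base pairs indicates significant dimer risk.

Last 8 bases (5'→3') — forward …TGACCATG, reverse …CTTTCCAT.
Reverse complement of the reverse primer's last 8 bases: ATGGAAAG; its first k bases are the reverse complement of the reverse primer's last k bases, so a perfect k-base overlap needs the forward primer's last k bases to equal them.
Comparing (forward last k vs required): k=1: G vs A ✗; k=2: TG vs AT ✗; k=3: ATG vs ATG ✓; k=4: CATG vs ATGG ✗; k=5: CCATG vs ATGGA ✗; k=6: ACCATG vs ATGGAA ✗; k=7: GACCATG vs ATGGAAA ✗; k=8: TGACCATG vs ATGGAAAG ✗.
Only k = 3 is perfect, so the longest perfect 3' overlap is 3.

Longest perfect overlap: 3 complementary base pairs; significant dimer risk (threshold 3).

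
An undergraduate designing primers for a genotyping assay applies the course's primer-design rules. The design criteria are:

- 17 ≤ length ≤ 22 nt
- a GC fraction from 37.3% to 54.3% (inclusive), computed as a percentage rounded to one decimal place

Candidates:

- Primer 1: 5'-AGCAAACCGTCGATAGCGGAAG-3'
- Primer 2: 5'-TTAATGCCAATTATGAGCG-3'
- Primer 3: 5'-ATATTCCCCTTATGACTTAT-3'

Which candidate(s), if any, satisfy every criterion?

None of the candidates satisfy all criteria.

Primer 1 (22 nt, A=8 T=2 G=7 C=5): length 22 ✓; GC 12/22 = 54.5%, outside 37.3–54.3% ✗ — fails.
Primer 2 (19 nt, A=6 T=6 G=4 C=3): length 19 ✓; GC 7/19 = 36.8%, outside 37.3–54.3% ✗ — fails.
Primer 3 (20 nt, A=5 T=9 G=1 C=5): length 20 ✓; GC 6/20 = 30.0%, outside 37.3–54.3% ✗ — fails.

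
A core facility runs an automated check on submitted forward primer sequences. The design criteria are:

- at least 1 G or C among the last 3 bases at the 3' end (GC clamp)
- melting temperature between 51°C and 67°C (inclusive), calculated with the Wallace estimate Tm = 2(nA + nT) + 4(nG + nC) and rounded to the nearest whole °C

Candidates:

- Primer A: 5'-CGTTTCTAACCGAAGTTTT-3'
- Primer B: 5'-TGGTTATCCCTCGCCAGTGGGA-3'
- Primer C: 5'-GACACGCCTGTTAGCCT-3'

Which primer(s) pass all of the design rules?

Primer C only.

Primer A (19 nt, A=4 T=8 G=3 C=4): 3' end TTT has 0 G/C, need ≥1 ✗; Tm = 2·12 + 4·7 = 52°C ✓ — fails.
Primer B (22 nt, A=3 T=6 G=7 C=6): 3' end GGA has 2 G/C ✓; Tm = 2·9 + 4·13 = 70°C, outside 51–67°C ✗ — fails.
Primer C (17 nt, A=3 T=4 G=4 C=6): 3' end CCT has 2 G/C ✓; Tm = 2·7 + 4·10 = 54°C ✓ — passes.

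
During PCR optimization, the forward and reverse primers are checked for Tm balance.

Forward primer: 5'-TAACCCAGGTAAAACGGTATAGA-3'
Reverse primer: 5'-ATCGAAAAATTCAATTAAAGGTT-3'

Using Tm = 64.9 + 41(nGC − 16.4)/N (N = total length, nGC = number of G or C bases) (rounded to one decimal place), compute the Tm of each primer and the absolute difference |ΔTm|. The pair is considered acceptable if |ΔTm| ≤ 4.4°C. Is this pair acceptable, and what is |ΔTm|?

|ΔTm| = 7.1°C; the pair is not acceptable.

Forward: G+C = 9, N = 23 → Tm = 64.9 + 41·(9 − 16.4)/23 = 51.7°C.
Reverse: G+C = 5, N = 23 → Tm = 64.9 + 41·(5 − 16.4)/23 = 44.6°C.
|ΔTm| = |51.7 − 44.6| = 7.1°C, > 4.4°C.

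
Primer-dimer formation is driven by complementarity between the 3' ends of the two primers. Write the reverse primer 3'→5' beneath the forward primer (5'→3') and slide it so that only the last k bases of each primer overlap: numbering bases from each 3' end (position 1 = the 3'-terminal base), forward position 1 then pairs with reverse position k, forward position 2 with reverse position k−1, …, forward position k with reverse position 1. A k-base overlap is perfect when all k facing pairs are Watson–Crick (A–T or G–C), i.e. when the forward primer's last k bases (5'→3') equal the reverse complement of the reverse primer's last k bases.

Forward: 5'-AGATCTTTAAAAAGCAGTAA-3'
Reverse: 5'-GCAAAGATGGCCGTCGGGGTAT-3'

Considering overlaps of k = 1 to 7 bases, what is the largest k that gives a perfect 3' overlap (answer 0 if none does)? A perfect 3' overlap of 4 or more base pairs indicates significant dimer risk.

Last 7 bases (5'→3') — forward …GCAGTAA, reverse …GGGGTAT.
Reverse complement of the reverse primer's last 7 bases: ATACCCC; its first k bases are the reverse complement of the reverse primer's last k bases, so a perfect k-base overlap needs the forward primer's last k bases to equal them.
Comparing (forward last k vs required): k=1: A vs A ✓; k=2: AA vs AT ✗; k=3: TAA vs ATA ✗; k=4: GTAA vs ATAC ✗; k=5: AGTAA vs ATACC ✗; k=6: CAGTAA vs ATACCC ✗; k=7: GCAGTAA vs ATACCCC ✗.
Only k = 1 is perfect, so the longest perfect 3' overlap is 1.

Longest perfect overlap: 1 complementary base pair; below the dimer-risk threshold (threshold 4).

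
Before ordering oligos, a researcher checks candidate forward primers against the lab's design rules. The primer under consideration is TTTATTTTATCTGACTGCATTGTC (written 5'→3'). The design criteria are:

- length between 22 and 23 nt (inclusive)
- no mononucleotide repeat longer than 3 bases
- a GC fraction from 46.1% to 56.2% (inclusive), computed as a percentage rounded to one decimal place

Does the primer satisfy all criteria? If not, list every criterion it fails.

Fails: length, homopolymer run, GC content.

Base counts: A=4, T=13, G=3, C=4 (length 24).
length: length 24, outside 22–23 ✗
homopolymer run: longest run = 4, exceeds 3 ✗
GC content: GC 7/24 = 29.2%, outside 46.1–56.2% ✗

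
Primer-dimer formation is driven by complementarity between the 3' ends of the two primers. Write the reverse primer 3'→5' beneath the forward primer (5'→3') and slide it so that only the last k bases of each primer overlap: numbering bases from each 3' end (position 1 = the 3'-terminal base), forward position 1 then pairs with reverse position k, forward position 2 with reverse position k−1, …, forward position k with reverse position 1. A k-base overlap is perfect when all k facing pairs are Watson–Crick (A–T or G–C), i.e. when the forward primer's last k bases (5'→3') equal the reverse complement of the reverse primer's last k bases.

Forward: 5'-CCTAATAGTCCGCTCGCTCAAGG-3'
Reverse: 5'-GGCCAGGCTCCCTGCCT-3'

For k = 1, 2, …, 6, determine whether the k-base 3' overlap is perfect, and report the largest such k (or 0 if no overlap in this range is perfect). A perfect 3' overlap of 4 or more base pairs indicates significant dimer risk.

Longest perfect overlap: 3 complementary base pairs; below the dimer-risk threshold (threshold 4).

Last 6 bases (5'→3') — forward …TCAAGG, reverse …CTGCCT.
Reverse complement of the reverse primer's last 6 bases: AGGCAG; its first k bases are the reverse complement of the reverse primer's last k bases, so a perfect k-base overlap needs the forward primer's last k bases to equal them.
Comparing (forward last k vs required): k=1: G vs A ✗; k=2: GG vs AG ✗; k=3: AGG vs AGG ✓; k=4: AAGG vs AGGC ✗; k=5: CAAGG vs AGGCA ✗; k=6: TCAAGG vs AGGCAG ✗.
Only k = 3 is perfect, so the longest perfect 3' overlap is 3.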